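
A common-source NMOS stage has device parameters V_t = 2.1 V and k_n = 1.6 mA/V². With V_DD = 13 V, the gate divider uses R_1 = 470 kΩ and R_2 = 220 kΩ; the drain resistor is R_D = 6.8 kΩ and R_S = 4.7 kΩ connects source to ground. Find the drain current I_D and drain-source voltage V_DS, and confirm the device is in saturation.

I_D ≈ 0.3 mA, V_DS ≈ 9.5 V

V_G = V_DD·R_2/(R_1+R_2) = 13×220/690 = 4.14 V.
Assume saturation: I_D = (k_n/2)(V_GS − V_t)² with V_GS = V_G − I_D·R_S = 4.14 − 4.7·I_D.
Substituting gives 17.7·I_D² − 16.4·I_D + 3.35 = 0, with roots I_D = 0.304 or 0.623 mA.
The root I_D = 0.623 mA gives V_GS = 1.22 V ≤ V_t, so take I_D = 0.304 mA.
Then V_GS = 2.72 V and V_DS = V_DD − I_D(R_D+R_S) = 13 − 0.304×11.5 = 9.5 V.
Saturation requires V_DS ≥ V_GS − V_t = 0.616 V; 9.5 ≥ 0.616 ✓.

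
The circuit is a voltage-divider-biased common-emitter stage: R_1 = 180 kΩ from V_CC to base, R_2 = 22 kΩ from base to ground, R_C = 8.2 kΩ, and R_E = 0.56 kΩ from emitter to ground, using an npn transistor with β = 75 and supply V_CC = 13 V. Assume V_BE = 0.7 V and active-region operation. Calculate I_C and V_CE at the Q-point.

Thevenize the base divider: V_Th = V_CC·R_2/(R_1+R_2) = 13×22/202 = 1.42 V, R_Th = R_1‖R_2 = 19.6 kΩ.
Base-emitter loop: V_Th = I_B·R_Th + V_BE + (β+1)I_B·R_E, so I_B = (1.42 − 0.7) / (19.6 + 76×0.56) = 0.0115 mA.
I_C = β·I_B = 75×0.0115 = 0.864 mA, and I_E = (β+1)I_B = 0.875 mA.
V_CE = V_CC − I_C·R_C − I_E·R_E = 13 − 0.864×8.2 − 0.875×0.56 = 5.43 V.
V_CE = 5.43 V > 0.2 V confirms active-region operation.

I_C ≈ 0.86 mA, V_CE ≈ 5.4 V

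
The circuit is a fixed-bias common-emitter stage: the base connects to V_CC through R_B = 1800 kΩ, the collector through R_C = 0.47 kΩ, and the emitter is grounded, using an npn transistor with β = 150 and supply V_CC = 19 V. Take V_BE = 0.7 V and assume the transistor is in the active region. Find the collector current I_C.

Base loop: V_CC = I_B·R_B + V_BE, so I_B = (19 − 0.7)/1800 kΩ = 0.0102 mA.
In the active region I_C = β·I_B = 150 × 0.0102 = 1.53 mA.
Collector loop: V_CE = V_CC − I_C·R_C = 19 − 1.53×0.47 = 18.3 V.
Since V_CE = 18.3 V > V_CE(sat) ≈ 0.2 V, the transistor is in the active region as assumed.

I_C ≈ 1.5 mA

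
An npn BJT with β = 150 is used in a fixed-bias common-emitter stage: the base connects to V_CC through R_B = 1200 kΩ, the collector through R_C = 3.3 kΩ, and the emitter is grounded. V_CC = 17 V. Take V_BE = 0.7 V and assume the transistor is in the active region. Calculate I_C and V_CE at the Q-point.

Base loop: V_CC = I_B·R_B + V_BE, so I_B = (17 − 0.7)/1200 kΩ = 0.0136 mA.
In the active region I_C = β·I_B = 150 × 0.0136 = 2.04 mA.
Collector loop: V_CE = V_CC − I_C·R_C = 17 − 2.04×3.3 = 10.3 V.
Since V_CE = 10.3 V > V_CE(sat) ≈ 0.2 V, the transistor is in the active region as assumed.

I_C ≈ 2 mA, V_CE ≈ 10 V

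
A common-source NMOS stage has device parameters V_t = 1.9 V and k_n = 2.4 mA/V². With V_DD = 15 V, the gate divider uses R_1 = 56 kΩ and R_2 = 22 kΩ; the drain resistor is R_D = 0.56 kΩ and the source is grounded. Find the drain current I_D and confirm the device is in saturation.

I_D ≈ 6.5 mA

V_G = V_DD·R_2/(R_1+R_2) = 15×22/78 = 4.23 V. With the source grounded, V_GS = V_G = 4.23 V.
Assume saturation: I_D = (k_n/2)(V_GS − V_t)² = (2.4/2)×(4.23 − 1.9)² = 1.2×2.33² = 6.52 mA.
V_DS = V_DD − I_D·R_D = 15 − 6.52×0.56 = 11.3 V.
Saturation requires V_DS ≥ V_GS − V_t = 2.33 V; 11.3 ≥ 2.33 ✓.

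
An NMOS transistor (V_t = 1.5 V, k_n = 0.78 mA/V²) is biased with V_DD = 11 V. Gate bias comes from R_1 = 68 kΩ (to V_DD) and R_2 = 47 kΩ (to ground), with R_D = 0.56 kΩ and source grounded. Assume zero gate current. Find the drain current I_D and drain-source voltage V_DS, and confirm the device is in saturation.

V_G = V_DD·R_2/(R_1+R_2) = 11×47/115 = 4.5 V. With the source grounded, V_GS = V_G = 4.5 V.
Assume saturation: I_D = (k_n/2)(V_GS − V_t)² = (0.78/2)×(4.5 − 1.5)² = 0.39×3² = 3.5 mA.
V_DS = V_DD − I_D·R_D = 11 − 3.5×0.56 = 9.04 V.
Saturation requires V_DS ≥ V_GS − V_t = 3 V; 9.04 ≥ 3 ✓.

I_D ≈ 3.5 mA, V_DS ≈ 9 V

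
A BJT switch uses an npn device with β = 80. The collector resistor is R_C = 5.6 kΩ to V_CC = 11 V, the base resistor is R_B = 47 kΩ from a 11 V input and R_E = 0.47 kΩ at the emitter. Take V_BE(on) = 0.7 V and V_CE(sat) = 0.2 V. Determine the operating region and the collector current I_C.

Assume active: I_B = (11 − 0.7)/(47 + 81×0.47) = 0.121 mA, I_C = β·I_B = 9.69 mA.
Then V_CE = 11 − 9.69×5.6 − 9.81×0.47 = -47.9 V < 0.2 V — the active assumption fails.
Re-solve with V_CE = 0.2 V. KCL at the emitter: V_E/R_E = (V_BB−0.7−V_E)/R_B + (V_CC−0.2−V_E)/R_C, giving V_E = 0.923 V.
I_C = (V_CC − 0.2 − V_E)/R_C = (10.8 − 0.923)/5.6 = 1.76 mA.
Check: I_B = (10.3 − 0.923)/47 = 0.2 mA, and β·I_B = 16 mA > I_C, confirming saturation.

saturation; I_C ≈ 1.8 mA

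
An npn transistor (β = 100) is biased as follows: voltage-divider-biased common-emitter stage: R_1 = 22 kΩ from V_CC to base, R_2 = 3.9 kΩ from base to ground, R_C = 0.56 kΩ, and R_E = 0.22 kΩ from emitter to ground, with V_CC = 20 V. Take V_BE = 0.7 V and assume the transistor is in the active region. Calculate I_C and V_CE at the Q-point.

I_C ≈ 9.1 mA, V_CE ≈ 13 V

Thevenize the base divider: V_Th = V_CC·R_2/(R_1+R_2) = 20×3.9/25.9 = 3.01 V, R_Th = R_1‖R_2 = 3.31 kΩ.
Base-emitter loop: V_Th = I_B·R_Th + V_BE + (β+1)I_B·R_E, so I_B = (3.01 − 0.7) / (3.31 + 101×0.22) = 0.0905 mA.
I_C = β·I_B = 100×0.0905 = 9.05 mA, and I_E = (β+1)I_B = 9.14 mA.
V_CE = V_CC − I_C·R_C − I_E·R_E = 20 − 9.05×0.56 − 9.14×0.22 = 12.9 V.
V_CE = 12.9 V > 0.2 V confirms active-region operation.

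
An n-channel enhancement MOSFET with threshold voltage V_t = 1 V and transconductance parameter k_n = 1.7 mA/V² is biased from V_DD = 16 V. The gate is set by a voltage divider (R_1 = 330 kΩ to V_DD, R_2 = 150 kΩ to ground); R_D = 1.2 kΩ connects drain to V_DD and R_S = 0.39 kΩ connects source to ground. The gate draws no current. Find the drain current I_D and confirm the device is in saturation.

V_G = V_DD·R_2/(R_1+R_2) = 16×150/480 = 5 V.
Assume saturation: I_D = (k_n/2)(V_GS − V_t)² with V_GS = V_G − I_D·R_S = 5 − 0.39·I_D.
Substituting gives 0.129·I_D² − 3.65·I_D + 13.6 = 0, with roots I_D = 4.41 or 23.8 mA.
The root I_D = 23.8 mA gives V_GS = -4.3 V ≤ V_t, so take I_D = 4.41 mA.
Then V_GS = 3.28 V and V_DS = V_DD − I_D(R_D+R_S) = 16 − 4.41×1.59 = 8.98 V.
Saturation requires V_DS ≥ V_GS − V_t = 2.28 V; 8.98 ≥ 2.28 ✓.

I_D ≈ 4.4 mA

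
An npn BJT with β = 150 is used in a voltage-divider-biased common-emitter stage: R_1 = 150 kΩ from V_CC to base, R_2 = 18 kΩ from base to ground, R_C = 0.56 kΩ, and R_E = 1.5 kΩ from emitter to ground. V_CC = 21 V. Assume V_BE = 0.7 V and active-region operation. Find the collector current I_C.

I_C ≈ 0.96 mA

Thevenize the base divider: V_Th = V_CC·R_2/(R_1+R_2) = 21×18/168 = 2.25 V, R_Th = R_1‖R_2 = 16.1 kΩ.
Base-emitter loop: V_Th = I_B·R_Th + V_BE + (β+1)I_B·R_E, so I_B = (2.25 − 0.7) / (16.1 + 151×1.5) = 0.00639 mA.
I_C = β·I_B = 150×0.00639 = 0.958 mA, and I_E = (β+1)I_B = 0.965 mA.
V_CE = V_CC − I_C·R_C − I_E·R_E = 21 − 0.958×0.56 − 0.965×1.5 = 19 V.
V_CE = 19 V > 0.2 V confirms active-region operation.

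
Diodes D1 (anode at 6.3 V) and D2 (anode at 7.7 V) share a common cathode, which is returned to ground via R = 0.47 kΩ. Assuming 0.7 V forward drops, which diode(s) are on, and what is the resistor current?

Assume both conduct. Then node N would need to be at both 6.3−0.7 = 5.6 V and 7.7−0.7 = 7 V, which is impossible.
Assume only D2 conducts: V_N = 7.7 − 0.7 = 7 V, so I_R = 7/0.47 = 14.9 mA.
Check D1: its anode-to-cathode voltage is 6.3 − 7 = -0.7 V < 0.7 V, so it is off. The assumption is consistent.

Only D2 conducts; I_R ≈ 15 mA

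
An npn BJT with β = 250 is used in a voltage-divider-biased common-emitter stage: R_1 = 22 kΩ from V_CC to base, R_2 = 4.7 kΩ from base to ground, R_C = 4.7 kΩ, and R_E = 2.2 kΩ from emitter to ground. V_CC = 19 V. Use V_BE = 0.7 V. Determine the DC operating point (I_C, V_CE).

Thevenize the base divider: V_Th = V_CC·R_2/(R_1+R_2) = 19×4.7/26.7 = 3.34 V, R_Th = R_1‖R_2 = 3.87 kΩ.
Base-emitter loop: V_Th = I_B·R_Th + V_BE + (β+1)I_B·R_E, so I_B = (3.34 − 0.7) / (3.87 + 251×2.2) = 0.00476 mA.
I_C = β·I_B = 250×0.00476 = 1.19 mA, and I_E = (β+1)I_B = 1.19 mA.
V_CE = V_CC − I_C·R_C − I_E·R_E = 19 − 1.19×4.7 − 1.19×2.2 = 10.8 V.
V_CE = 10.8 V > 0.2 V confirms active-region operation.

I_C ≈ 1.2 mA, V_CE ≈ 11 V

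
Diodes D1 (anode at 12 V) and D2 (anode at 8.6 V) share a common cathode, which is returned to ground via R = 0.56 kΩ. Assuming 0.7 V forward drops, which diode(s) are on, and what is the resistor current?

Assume both conduct. Then node N would need to be at both 12−0.7 = 11.3 V and 8.6−0.7 = 7.9 V, which is impossible.
Assume only D1 conducts: V_N = 12 − 0.7 = 11.3 V, so I_R = 11.3/0.56 = 20.2 mA.
Check D2: its anode-to-cathode voltage is 8.6 − 11.3 = -2.7 V < 0.7 V, so it is off. The assumption is consistent.

Only D1 conducts; I_R ≈ 20 mA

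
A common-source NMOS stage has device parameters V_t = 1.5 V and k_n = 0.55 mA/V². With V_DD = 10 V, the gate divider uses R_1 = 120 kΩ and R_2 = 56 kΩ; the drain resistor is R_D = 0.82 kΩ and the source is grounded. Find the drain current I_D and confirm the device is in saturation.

I_D ≈ 0.78 mA

V_G = V_DD·R_2/(R_1+R_2) = 10×56/176 = 3.18 V. With the source grounded, V_GS = V_G = 3.18 V.
Assume saturation: I_D = (k_n/2)(V_GS − V_t)² = (0.55/2)×(3.18 − 1.5)² = 0.275×1.68² = 0.778 mA.
V_DS = V_DD − I_D·R_D = 10 − 0.778×0.82 = 9.36 V.
Saturation requires V_DS ≥ V_GS − V_t = 1.68 V; 9.36 ≥ 1.68 ✓.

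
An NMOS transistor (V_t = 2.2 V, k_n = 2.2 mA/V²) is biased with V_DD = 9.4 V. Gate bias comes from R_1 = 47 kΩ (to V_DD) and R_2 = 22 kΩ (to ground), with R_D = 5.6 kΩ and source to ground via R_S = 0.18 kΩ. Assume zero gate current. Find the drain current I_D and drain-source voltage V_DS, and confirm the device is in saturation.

V_G = V_DD·R_2/(R_1+R_2) = 9.4×22/69 = 3 V.
Assume saturation: I_D = (k_n/2)(V_GS − V_t)² with V_GS = V_G − I_D·R_S = 3 − 0.18·I_D.
Substituting gives 0.0356·I_D² − 1.32·I_D + 0.699 = 0, with roots I_D = 0.539 or 36.4 mA.
The root I_D = 36.4 mA gives V_GS = -3.55 V ≤ V_t, so take I_D = 0.539 mA.
Then V_GS = 2.9 V and V_DS = V_DD − I_D(R_D+R_S) = 9.4 − 0.539×5.78 = 6.28 V.
Saturation requires V_DS ≥ V_GS − V_t = 0.7 V; 6.28 ≥ 0.7 ✓.

I_D ≈ 0.54 mA, V_DS ≈ 6.3 V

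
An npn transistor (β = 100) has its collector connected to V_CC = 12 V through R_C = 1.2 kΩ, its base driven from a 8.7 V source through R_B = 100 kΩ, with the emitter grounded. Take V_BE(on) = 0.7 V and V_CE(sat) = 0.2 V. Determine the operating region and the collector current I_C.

Assume active. Base-emitter loop: I_B = (V_BB − V_BE)/R_B = (8.7 − 0.7)/100 = 0.08 mA.
I_C = β·I_B = 100×0.08 = 8 mA.
V_CE = V_CC − I_C·R_C = 12 − 8×1.2 = 2.4 V > V_CE(sat), so the active-region assumption holds.

active; I_C ≈ 8 mA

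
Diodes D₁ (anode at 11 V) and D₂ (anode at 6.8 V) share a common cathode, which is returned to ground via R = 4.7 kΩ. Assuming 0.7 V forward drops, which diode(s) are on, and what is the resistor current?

Only D₁ conducts; I_R ≈ 2.2 mA

Assume both conduct. Then node N would need to be at both 11−0.7 = 10.3 V and 6.8−0.7 = 6.1 V, which is impossible.
Assume only D₁ conducts: V_N = 11 − 0.7 = 10.3 V, so I_R = 10.3/4.7 = 2.19 mA.
Check D₂: its anode-to-cathode voltage is 6.8 − 10.3 = -3.5 V < 0.7 V, so it is off. The assumption is consistent.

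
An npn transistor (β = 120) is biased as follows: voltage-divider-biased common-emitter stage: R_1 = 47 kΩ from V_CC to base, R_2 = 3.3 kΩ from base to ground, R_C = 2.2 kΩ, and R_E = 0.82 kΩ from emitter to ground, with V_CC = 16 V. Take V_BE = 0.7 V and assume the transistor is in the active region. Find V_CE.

Thevenize the base divider: V_Th = V_CC·R_2/(R_1+R_2) = 16×3.3/50.3 = 1.05 V, R_Th = R_1‖R_2 = 3.08 kΩ.
Base-emitter loop: V_Th = I_B·R_Th + V_BE + (β+1)I_B·R_E, so I_B = (1.05 − 0.7) / (3.08 + 121×0.82) = 0.00342 mA.
I_C = β·I_B = 120×0.00342 = 0.41 mA, and I_E = (β+1)I_B = 0.414 mA.
V_CE = V_CC − I_C·R_C − I_E·R_E = 16 − 0.41×2.2 − 0.414×0.82 = 14.8 V.
V_CE = 14.8 V > 0.2 V confirms active-region operation.

V_CE ≈ 15 V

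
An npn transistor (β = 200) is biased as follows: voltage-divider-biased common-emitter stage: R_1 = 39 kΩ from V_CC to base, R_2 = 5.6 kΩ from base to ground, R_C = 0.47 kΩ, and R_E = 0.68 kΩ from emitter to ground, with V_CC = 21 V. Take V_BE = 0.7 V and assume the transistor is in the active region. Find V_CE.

Thevenize the base divider: V_Th = V_CC·R_2/(R_1+R_2) = 21×5.6/44.6 = 2.64 V, R_Th = R_1‖R_2 = 4.9 kΩ.
Base-emitter loop: V_Th = I_B·R_Th + V_BE + (β+1)I_B·R_E, so I_B = (2.64 − 0.7) / (4.9 + 201×0.68) = 0.0137 mA.
I_C = β·I_B = 200×0.0137 = 2.74 mA, and I_E = (β+1)I_B = 2.75 mA.
V_CE = V_CC − I_C·R_C − I_E·R_E = 21 − 2.74×0.47 − 2.75×0.68 = 17.8 V.
V_CE = 17.8 V > 0.2 V confirms active-region operation.

V_CE ≈ 18 V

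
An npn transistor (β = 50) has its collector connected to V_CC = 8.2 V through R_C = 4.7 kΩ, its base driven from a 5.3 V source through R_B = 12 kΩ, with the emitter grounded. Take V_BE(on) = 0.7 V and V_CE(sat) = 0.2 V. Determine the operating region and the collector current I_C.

Assume active: I_B = (5.3 − 0.7)/12 = 0.383 mA, giving I_C = β·I_B = 19.2 mA.
But then V_CE = 8.2 − 19.2×4.7 = -81.9 V < V_CE(sat) = 0.2 V — impossible in the active region.
So the transistor is saturated. With V_CE = 0.2 V, I_C = (V_CC − 0.2)/R_C = 8/4.7 = 1.7 mA.
Check: β·I_B = 19.2 mA > I_C = 1.7 mA, confirming saturation.

saturation; I_C ≈ 1.7 mA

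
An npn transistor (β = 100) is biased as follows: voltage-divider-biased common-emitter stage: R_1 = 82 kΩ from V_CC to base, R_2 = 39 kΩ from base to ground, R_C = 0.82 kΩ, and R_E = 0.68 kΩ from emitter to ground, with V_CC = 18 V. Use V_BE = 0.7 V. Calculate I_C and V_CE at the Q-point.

I_C ≈ 5.4 mA, V_CE ≈ 9.9 V

Thevenize the base divider: V_Th = V_CC·R_2/(R_1+R_2) = 18×39/121 = 5.8 V, R_Th = R_1‖R_2 = 26.4 kΩ.
Base-emitter loop: V_Th = I_B·R_Th + V_BE + (β+1)I_B·R_E, so I_B = (5.8 − 0.7) / (26.4 + 101×0.68) = 0.0536 mA.
I_C = β·I_B = 100×0.0536 = 5.36 mA, and I_E = (β+1)I_B = 5.42 mA.
V_CE = V_CC − I_C·R_C − I_E·R_E = 18 − 5.36×0.82 − 5.42×0.68 = 9.92 V.
V_CE = 9.92 V > 0.2 V confirms active-region operation.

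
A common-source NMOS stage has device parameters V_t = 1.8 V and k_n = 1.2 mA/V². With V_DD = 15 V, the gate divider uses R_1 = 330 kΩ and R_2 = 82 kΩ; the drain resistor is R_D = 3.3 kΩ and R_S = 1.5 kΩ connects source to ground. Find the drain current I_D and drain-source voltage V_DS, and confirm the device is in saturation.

V_G = V_DD·R_2/(R_1+R_2) = 15×82/412 = 2.99 V.
Assume saturation: I_D = (k_n/2)(V_GS − V_t)² with V_GS = V_G − I_D·R_S = 2.99 − 1.5·I_D.
Substituting gives 1.35·I_D² − 3.13·I_D + 0.843 = 0, with roots I_D = 0.311 or 2.01 mA.
The root I_D = 2.01 mA gives V_GS = -0.0306 V ≤ V_t, so take I_D = 0.311 mA.
Then V_GS = 2.52 V and V_DS = V_DD − I_D(R_D+R_S) = 15 − 0.311×4.8 = 13.5 V.
Saturation requires V_DS ≥ V_GS − V_t = 0.72 V; 13.5 ≥ 0.72 ✓.

I_D ≈ 0.31 mA, V_DS ≈ 14 V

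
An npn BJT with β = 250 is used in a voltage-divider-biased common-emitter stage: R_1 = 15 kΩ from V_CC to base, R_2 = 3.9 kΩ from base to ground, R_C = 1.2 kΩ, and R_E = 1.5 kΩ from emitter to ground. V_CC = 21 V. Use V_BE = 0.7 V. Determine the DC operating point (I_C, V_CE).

Thevenize the base divider: V_Th = V_CC·R_2/(R_1+R_2) = 21×3.9/18.9 = 4.33 V, R_Th = R_1‖R_2 = 3.1 kΩ.
Base-emitter loop: V_Th = I_B·R_Th + V_BE + (β+1)I_B·R_E, so I_B = (4.33 − 0.7) / (3.1 + 251×1.5) = 0.00957 mA.
I_C = β·I_B = 250×0.00957 = 2.39 mA, and I_E = (β+1)I_B = 2.4 mA.
V_CE = V_CC − I_C·R_C − I_E·R_E = 21 − 2.39×1.2 − 2.4×1.5 = 14.5 V.
V_CE = 14.5 V > 0.2 V confirms active-region operation.

I_C ≈ 2.4 mA, V_CE ≈ 15 V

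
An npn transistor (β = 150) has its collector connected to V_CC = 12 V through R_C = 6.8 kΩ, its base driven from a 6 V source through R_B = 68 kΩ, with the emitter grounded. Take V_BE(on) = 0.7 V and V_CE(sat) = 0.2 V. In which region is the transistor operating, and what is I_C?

Assume active: I_B = (6 − 0.7)/68 = 0.0779 mA, giving I_C = β·I_B = 11.7 mA.
But then V_CE = 12 − 11.7×6.8 = -67.5 V < V_CE(sat) = 0.2 V — impossible in the active region.
So the transistor is saturated. With V_CE = 0.2 V, I_C = (V_CC − 0.2)/R_C = 11.8/6.8 = 1.74 mA.
Check: β·I_B = 11.7 mA > I_C = 1.74 mA, confirming saturation.

saturation; I_C ≈ 1.7 mA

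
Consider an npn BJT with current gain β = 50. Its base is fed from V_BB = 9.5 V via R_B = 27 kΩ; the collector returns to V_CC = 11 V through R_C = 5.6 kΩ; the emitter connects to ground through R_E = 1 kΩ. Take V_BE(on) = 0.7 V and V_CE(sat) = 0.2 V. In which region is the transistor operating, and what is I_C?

Assume active: I_B = (9.5 − 0.7)/(27 + 51×1) = 0.113 mA, I_C = β·I_B = 5.64 mA.
Then V_CE = 11 − 5.64×5.6 − 5.75×1 = -26.3 V < 0.2 V — the active assumption fails.
Re-solve with V_CE = 0.2 V. KCL at the emitter: V_E/R_E = (V_BB−0.7−V_E)/R_B + (V_CC−0.2−V_E)/R_C, giving V_E = 1.85 V.
I_C = (V_CC − 0.2 − V_E)/R_C = (10.8 − 1.85)/5.6 = 1.6 mA.
Check: I_B = (8.8 − 1.85)/27 = 0.257 mA, and β·I_B = 12.9 mA > I_C, confirming saturation.

saturation; I_C ≈ 1.6 mA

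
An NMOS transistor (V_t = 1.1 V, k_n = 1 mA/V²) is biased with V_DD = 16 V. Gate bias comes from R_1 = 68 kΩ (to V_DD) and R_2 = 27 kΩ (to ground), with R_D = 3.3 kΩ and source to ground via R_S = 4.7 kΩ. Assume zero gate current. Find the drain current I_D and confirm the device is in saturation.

V_G = V_DD·R_2/(R_1+R_2) = 16×27/95 = 4.55 V.
Assume saturation: I_D = (k_n/2)(V_GS − V_t)² with V_GS = V_G − I_D·R_S = 4.55 − 4.7·I_D.
Substituting gives 11·I_D² − 17.2·I_D + 5.94 = 0, with roots I_D = 0.517 or 1.04 mA.
The root I_D = 1.04 mA gives V_GS = -0.342 V ≤ V_t, so take I_D = 0.517 mA.
Then V_GS = 2.12 V and V_DS = V_DD − I_D(R_D+R_S) = 16 − 0.517×8 = 11.9 V.
Saturation requires V_DS ≥ V_GS − V_t = 1.02 V; 11.9 ≥ 1.02 ✓.

I_D ≈ 0.52 mA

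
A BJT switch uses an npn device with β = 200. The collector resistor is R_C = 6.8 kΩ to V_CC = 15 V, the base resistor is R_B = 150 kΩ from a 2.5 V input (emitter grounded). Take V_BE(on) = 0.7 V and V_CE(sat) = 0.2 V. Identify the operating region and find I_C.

Assume active: I_B = (2.5 − 0.7)/150 = 0.012 mA, giving I_C = β·I_B = 2.4 mA.
But then V_CE = 15 − 2.4×6.8 = -1.32 V < V_CE(sat) = 0.2 V — impossible in the active region.
So the transistor is saturated. With V_CE = 0.2 V, I_C = (V_CC − 0.2)/R_C = 14.8/6.8 = 2.18 mA.
Check: β·I_B = 2.4 mA > I_C = 2.18 mA, confirming saturation.

saturation; I_C ≈ 2.2 mA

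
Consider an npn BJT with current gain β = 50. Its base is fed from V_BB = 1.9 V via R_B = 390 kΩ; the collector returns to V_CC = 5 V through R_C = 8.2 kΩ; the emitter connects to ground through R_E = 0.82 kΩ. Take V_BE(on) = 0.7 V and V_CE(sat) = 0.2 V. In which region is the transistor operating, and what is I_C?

Assume active. Base-emitter loop: I_B = (V_BB − V_BE)/(R_B + (β+1)R_E) = (1.9 − 0.7)/(390 + 51×0.82) = 0.00278 mA.
I_C = β·I_B = 50×0.00278 = 0.139 mA.
V_CE = V_CC − I_C·R_C − I_E·R_E = 5 − 0.139×8.2 − 0.142×0.82 = 3.74 V > V_CE(sat), so the active-region assumption holds.

active; I_C ≈ 0.14 mA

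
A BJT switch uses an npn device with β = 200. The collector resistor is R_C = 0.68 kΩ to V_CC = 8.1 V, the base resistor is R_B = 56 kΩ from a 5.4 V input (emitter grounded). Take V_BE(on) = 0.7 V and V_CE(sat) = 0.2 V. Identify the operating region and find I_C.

saturation; I_C ≈ 12 mA

Assume active: I_B = (5.4 − 0.7)/56 = 0.0839 mA, giving I_C = β·I_B = 16.8 mA.
But then V_CE = 8.1 − 16.8×0.68 = -3.31 V < V_CE(sat) = 0.2 V — impossible in the active region.
So the transistor is saturated. With V_CE = 0.2 V, I_C = (V_CC − 0.2)/R_C = 7.9/0.68 = 11.6 mA.
Check: β·I_B = 16.8 mA > I_C = 11.6 mA, confirming saturation.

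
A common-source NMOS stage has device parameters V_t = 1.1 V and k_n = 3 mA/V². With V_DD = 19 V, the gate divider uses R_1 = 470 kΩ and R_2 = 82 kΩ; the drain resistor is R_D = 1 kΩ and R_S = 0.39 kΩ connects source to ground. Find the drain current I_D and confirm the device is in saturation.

V_G = V_DD·R_2/(R_1+R_2) = 19×82/552 = 2.82 V.
Assume saturation: I_D = (k_n/2)(V_GS − V_t)² with V_GS = V_G − I_D·R_S = 2.82 − 0.39·I_D.
Substituting gives 0.228·I_D² − 3.02·I_D + 4.45 = 0, with roots I_D = 1.69 or 11.5 mA.
The root I_D = 11.5 mA gives V_GS = -1.67 V ≤ V_t, so take I_D = 1.69 mA.
Then V_GS = 2.16 V and V_DS = V_DD − I_D(R_D+R_S) = 19 − 1.69×1.39 = 16.6 V.
Saturation requires V_DS ≥ V_GS − V_t = 1.06 V; 16.6 ≥ 1.06 ✓.

I_D ≈ 1.7 mA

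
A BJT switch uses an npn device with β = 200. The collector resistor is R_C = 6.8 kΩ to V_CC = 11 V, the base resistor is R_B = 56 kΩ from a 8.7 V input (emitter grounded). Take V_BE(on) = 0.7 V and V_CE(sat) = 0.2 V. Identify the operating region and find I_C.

saturation; I_C ≈ 1.6 mA

Assume active: I_B = (8.7 − 0.7)/56 = 0.143 mA, giving I_C = β·I_B = 28.6 mA.
But then V_CE = 11 − 28.6×6.8 = -183 V < V_CE(sat) = 0.2 V — impossible in the active region.
So the transistor is saturated. With V_CE = 0.2 V, I_C = (V_CC − 0.2)/R_C = 10.8/6.8 = 1.59 mA.
Check: β·I_B = 28.6 mA > I_C = 1.59 mA, confirming saturation.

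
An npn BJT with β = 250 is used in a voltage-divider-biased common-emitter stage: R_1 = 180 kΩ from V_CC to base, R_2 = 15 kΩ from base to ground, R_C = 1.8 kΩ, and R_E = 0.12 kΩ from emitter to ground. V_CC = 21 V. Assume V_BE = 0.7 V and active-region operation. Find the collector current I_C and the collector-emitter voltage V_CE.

I_C ≈ 5.2 mA, V_CE ≈ 11 V

Thevenize the base divider: V_Th = V_CC·R_2/(R_1+R_2) = 21×15/195 = 1.62 V, R_Th = R_1‖R_2 = 13.8 kΩ.
Base-emitter loop: V_Th = I_B·R_Th + V_BE + (β+1)I_B·R_E, so I_B = (1.62 − 0.7) / (13.8 + 251×0.12) = 0.0208 mA.
I_C = β·I_B = 250×0.0208 = 5.21 mA, and I_E = (β+1)I_B = 5.23 mA.
V_CE = V_CC − I_C·R_C − I_E·R_E = 21 − 5.21×1.8 − 5.23×0.12 = 11 V.
V_CE = 11 V > 0.2 V confirms active-region operation.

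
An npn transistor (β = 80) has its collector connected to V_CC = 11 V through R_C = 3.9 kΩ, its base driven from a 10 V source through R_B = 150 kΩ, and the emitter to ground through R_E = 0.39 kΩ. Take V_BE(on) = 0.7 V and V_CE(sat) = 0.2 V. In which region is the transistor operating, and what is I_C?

saturation; I_C ≈ 2.5 mA

Assume active: I_B = (10 − 0.7)/(150 + 81×0.39) = 0.0512 mA, I_C = β·I_B = 4.1 mA.
Then V_CE = 11 − 4.1×3.9 − 4.15×0.39 = -6.6 V < 0.2 V — the active assumption fails.
Re-solve with V_CE = 0.2 V. KCL at the emitter: V_E/R_E = (V_BB−0.7−V_E)/R_B + (V_CC−0.2−V_E)/R_C, giving V_E = 1 V.
I_C = (V_CC − 0.2 − V_E)/R_C = (10.8 − 1)/3.9 = 2.51 mA.
Check: I_B = (9.3 − 1)/150 = 0.0553 mA, and β·I_B = 4.43 mA > I_C, confirming saturation.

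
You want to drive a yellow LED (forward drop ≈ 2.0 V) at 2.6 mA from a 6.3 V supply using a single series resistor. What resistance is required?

R ≈ 1.7 kΩ

The resistor drops V_S − V_D = 6.3 − 2.0 = 4.3 V at 2.6 mA.
R = 4.3 V / 2.6 mA = 1.65 kΩ.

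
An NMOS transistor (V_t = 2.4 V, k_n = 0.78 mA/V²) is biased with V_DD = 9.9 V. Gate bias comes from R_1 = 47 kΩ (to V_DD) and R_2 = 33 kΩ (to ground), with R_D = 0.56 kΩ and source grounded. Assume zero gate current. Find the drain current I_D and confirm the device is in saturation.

I_D ≈ 1.1 mA

V_G = V_DD·R_2/(R_1+R_2) = 9.9×33/80 = 4.08 V. With the source grounded, V_GS = V_G = 4.08 V.
Assume saturation: I_D = (k_n/2)(V_GS − V_t)² = (0.78/2)×(4.08 − 2.4)² = 0.39×1.68² = 1.11 mA.
V_DS = V_DD − I_D·R_D = 9.9 − 1.11×0.56 = 9.28 V.
Saturation requires V_DS ≥ V_GS − V_t = 1.68 V; 9.28 ≥ 1.68 ✓.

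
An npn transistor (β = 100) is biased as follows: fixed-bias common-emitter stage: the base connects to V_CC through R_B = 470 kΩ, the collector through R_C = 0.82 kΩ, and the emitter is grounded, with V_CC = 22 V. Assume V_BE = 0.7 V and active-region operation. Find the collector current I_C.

I_C ≈ 4.5 mA

Base loop: V_CC = I_B·R_B + V_BE, so I_B = (22 − 0.7)/470 kΩ = 0.0453 mA.
In the active region I_C = β·I_B = 100 × 0.0453 = 4.53 mA.
Collector loop: V_CE = V_CC − I_C·R_C = 22 − 4.53×0.82 = 18.3 V.
Since V_CE = 18.3 V > V_CE(sat) ≈ 0.2 V, the transistor is in the active region as assumed.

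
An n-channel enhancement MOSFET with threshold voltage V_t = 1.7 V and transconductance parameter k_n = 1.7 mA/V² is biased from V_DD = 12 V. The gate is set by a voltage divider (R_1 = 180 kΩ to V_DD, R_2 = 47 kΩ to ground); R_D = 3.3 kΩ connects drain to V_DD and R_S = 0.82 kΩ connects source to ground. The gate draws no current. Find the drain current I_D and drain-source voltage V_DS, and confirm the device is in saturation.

I_D ≈ 0.27 mA, V_DS ≈ 11 V

V_G = V_DD·R_2/(R_1+R_2) = 12×47/227 = 2.48 V.
Assume saturation: I_D = (k_n/2)(V_GS − V_t)² with V_GS = V_G − I_D·R_S = 2.48 − 0.82·I_D.
Substituting gives 0.572·I_D² − 2.09·I_D + 0.523 = 0, with roots I_D = 0.27 or 3.39 mA.
The root I_D = 3.39 mA gives V_GS = -0.298 V ≤ V_t, so take I_D = 0.27 mA.
Then V_GS = 2.26 V and V_DS = V_DD − I_D(R_D+R_S) = 12 − 0.27×4.12 = 10.9 V.
Saturation requires V_DS ≥ V_GS − V_t = 0.563 V; 10.9 ≥ 0.563 ✓.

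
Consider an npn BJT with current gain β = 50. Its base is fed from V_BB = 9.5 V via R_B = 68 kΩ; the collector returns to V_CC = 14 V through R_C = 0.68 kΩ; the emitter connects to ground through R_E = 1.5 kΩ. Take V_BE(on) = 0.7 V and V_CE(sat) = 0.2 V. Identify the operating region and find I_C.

active; I_C ≈ 3 mA

Assume active. Base-emitter loop: I_B = (V_BB − V_BE)/(R_B + (β+1)R_E) = (9.5 − 0.7)/(68 + 51×1.5) = 0.0609 mA.
I_C = β·I_B = 50×0.0609 = 3.04 mA.
V_CE = V_CC − I_C·R_C − I_E·R_E = 14 − 3.04×0.68 − 3.11×1.5 = 7.27 V > V_CE(sat), so the active-region assumption holds.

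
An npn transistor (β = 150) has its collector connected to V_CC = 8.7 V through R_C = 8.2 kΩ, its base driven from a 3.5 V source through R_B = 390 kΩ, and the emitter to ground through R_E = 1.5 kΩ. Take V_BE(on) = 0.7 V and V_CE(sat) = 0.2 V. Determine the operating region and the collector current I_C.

active; I_C ≈ 0.68 mA

Assume active. Base-emitter loop: I_B = (V_BB − V_BE)/(R_B + (β+1)R_E) = (3.5 − 0.7)/(390 + 151×1.5) = 0.00454 mA.
I_C = β·I_B = 150×0.00454 = 0.681 mA.
V_CE = V_CC − I_C·R_C − I_E·R_E = 8.7 − 0.681×8.2 − 0.686×1.5 = 2.08 V > V_CE(sat), so the active-region assumption holds.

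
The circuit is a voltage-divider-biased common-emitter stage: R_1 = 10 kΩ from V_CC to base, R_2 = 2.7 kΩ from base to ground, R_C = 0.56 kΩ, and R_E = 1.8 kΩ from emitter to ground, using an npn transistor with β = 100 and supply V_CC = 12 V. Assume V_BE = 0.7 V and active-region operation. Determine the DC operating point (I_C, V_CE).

I_C ≈ 1 mA, V_CE ≈ 9.6 V

Thevenize the base divider: V_Th = V_CC·R_2/(R_1+R_2) = 12×2.7/12.7 = 2.55 V, R_Th = R_1‖R_2 = 2.13 kΩ.
Base-emitter loop: V_Th = I_B·R_Th + V_BE + (β+1)I_B·R_E, so I_B = (2.55 − 0.7) / (2.13 + 101×1.8) = 0.0101 mA.
I_C = β·I_B = 100×0.0101 = 1.01 mA, and I_E = (β+1)I_B = 1.02 mA.
V_CE = V_CC − I_C·R_C − I_E·R_E = 12 − 1.01×0.56 − 1.02×1.8 = 9.61 V.
V_CE = 9.61 V > 0.2 V confirms active-region operation.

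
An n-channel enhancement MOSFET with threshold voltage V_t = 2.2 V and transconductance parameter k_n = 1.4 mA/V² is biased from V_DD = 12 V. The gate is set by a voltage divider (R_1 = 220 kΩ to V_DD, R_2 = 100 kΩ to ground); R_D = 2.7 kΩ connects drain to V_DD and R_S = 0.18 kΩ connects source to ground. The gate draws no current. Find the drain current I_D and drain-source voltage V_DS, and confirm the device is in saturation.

I_D ≈ 1.2 mA, V_DS ≈ 8.4 V

V_G = V_DD·R_2/(R_1+R_2) = 12×100/320 = 3.75 V.
Assume saturation: I_D = (k_n/2)(V_GS − V_t)² with V_GS = V_G − I_D·R_S = 3.75 − 0.18·I_D.
Substituting gives 0.0227·I_D² − 1.39·I_D + 1.68 = 0, with roots I_D = 1.23 or 60.1 mA.
The root I_D = 60.1 mA gives V_GS = -7.06 V ≤ V_t, so take I_D = 1.23 mA.
Then V_GS = 3.53 V and V_DS = V_DD − I_D(R_D+R_S) = 12 − 1.23×2.88 = 8.45 V.
Saturation requires V_DS ≥ V_GS − V_t = 1.33 V; 8.45 ≥ 1.33 ✓.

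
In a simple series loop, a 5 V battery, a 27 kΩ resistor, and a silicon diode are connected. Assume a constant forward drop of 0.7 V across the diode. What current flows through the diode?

I ≈ 0.16 mA

KVL around the loop: 5 = V_D + I·R = 0.7 + I × 27 kΩ.
So I = (5 − 0.7) / 27 kΩ = 4.3 / 27 = 0.159 mA.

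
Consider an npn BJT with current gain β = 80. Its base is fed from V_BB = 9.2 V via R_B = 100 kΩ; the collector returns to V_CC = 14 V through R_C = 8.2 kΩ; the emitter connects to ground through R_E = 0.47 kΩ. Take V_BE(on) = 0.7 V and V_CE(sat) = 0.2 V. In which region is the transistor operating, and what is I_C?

saturation; I_C ≈ 1.6 mA

Assume active: I_B = (9.2 − 0.7)/(100 + 81×0.47) = 0.0616 mA, I_C = β·I_B = 4.93 mA.
Then V_CE = 14 − 4.93×8.2 − 4.99×0.47 = -28.7 V < 0.2 V — the active assumption fails.
Re-solve with V_CE = 0.2 V. KCL at the emitter: V_E/R_E = (V_BB−0.7−V_E)/R_B + (V_CC−0.2−V_E)/R_C, giving V_E = 0.782 V.
I_C = (V_CC − 0.2 − V_E)/R_C = (13.8 − 0.782)/8.2 = 1.59 mA.
Check: I_B = (8.5 − 0.782)/100 = 0.0772 mA, and β·I_B = 6.17 mA > I_C, confirming saturation.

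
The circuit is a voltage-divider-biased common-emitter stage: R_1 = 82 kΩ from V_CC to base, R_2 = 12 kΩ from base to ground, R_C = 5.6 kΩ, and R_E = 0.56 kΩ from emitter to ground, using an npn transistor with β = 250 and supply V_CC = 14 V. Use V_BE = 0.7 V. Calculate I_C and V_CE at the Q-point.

Thevenize the base divider: V_Th = V_CC·R_2/(R_1+R_2) = 14×12/94 = 1.79 V, R_Th = R_1‖R_2 = 10.5 kΩ.
Base-emitter loop: V_Th = I_B·R_Th + V_BE + (β+1)I_B·R_E, so I_B = (1.79 − 0.7) / (10.5 + 251×0.56) = 0.0072 mA.
I_C = β·I_B = 250×0.0072 = 1.8 mA, and I_E = (β+1)I_B = 1.81 mA.
V_CE = V_CC − I_C·R_C − I_E·R_E = 14 − 1.8×5.6 − 1.81×0.56 = 2.91 V.
V_CE = 2.91 V > 0.2 V confirms active-region operation.

I_C ≈ 1.8 mA, V_CE ≈ 2.9 V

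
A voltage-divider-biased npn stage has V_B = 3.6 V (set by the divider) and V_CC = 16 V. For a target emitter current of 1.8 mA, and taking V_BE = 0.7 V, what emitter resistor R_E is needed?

R_E ≈ 1.6 kΩ

V_E = V_B − V_BE = 3.6 − 0.7 = 2.9 V.
R_E = V_E / I_E = 2.9 / 1.8 = 1.61 kΩ.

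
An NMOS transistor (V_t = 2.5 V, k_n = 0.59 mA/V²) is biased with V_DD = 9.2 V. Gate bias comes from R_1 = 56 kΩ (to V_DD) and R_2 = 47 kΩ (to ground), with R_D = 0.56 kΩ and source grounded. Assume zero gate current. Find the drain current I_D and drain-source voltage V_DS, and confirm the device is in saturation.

V_G = V_DD·R_2/(R_1+R_2) = 9.2×47/103 = 4.2 V. With the source grounded, V_GS = V_G = 4.2 V.
Assume saturation: I_D = (k_n/2)(V_GS − V_t)² = (0.59/2)×(4.2 − 2.5)² = 0.295×1.7² = 0.851 mA.
V_DS = V_DD − I_D·R_D = 9.2 − 0.851×0.56 = 8.72 V.
Saturation requires V_DS ≥ V_GS − V_t = 1.7 V; 8.72 ≥ 1.7 ✓.

I_D ≈ 0.85 mA, V_DS ≈ 8.7 V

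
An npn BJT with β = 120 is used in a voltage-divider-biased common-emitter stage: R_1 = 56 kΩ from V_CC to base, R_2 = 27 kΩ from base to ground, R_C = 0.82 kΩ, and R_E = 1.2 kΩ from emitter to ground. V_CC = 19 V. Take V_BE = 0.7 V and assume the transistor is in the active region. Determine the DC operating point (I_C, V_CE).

I_C ≈ 4 mA, V_CE ≈ 11 V

Thevenize the base divider: V_Th = V_CC·R_2/(R_1+R_2) = 19×27/83 = 6.18 V, R_Th = R_1‖R_2 = 18.2 kΩ.
Base-emitter loop: V_Th = I_B·R_Th + V_BE + (β+1)I_B·R_E, so I_B = (6.18 − 0.7) / (18.2 + 121×1.2) = 0.0335 mA.
I_C = β·I_B = 120×0.0335 = 4.02 mA, and I_E = (β+1)I_B = 4.06 mA.
V_CE = V_CC − I_C·R_C − I_E·R_E = 19 − 4.02×0.82 − 4.06×1.2 = 10.8 V.
V_CE = 10.8 V > 0.2 V confirms active-region operation.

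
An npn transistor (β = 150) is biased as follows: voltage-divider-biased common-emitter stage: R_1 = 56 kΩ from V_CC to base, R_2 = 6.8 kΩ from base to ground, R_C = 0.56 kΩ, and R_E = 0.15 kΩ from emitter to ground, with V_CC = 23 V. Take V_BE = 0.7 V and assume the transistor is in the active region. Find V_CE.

V_CE ≈ 16 V

Thevenize the base divider: V_Th = V_CC·R_2/(R_1+R_2) = 23×6.8/62.8 = 2.49 V, R_Th = R_1‖R_2 = 6.06 kΩ.
Base-emitter loop: V_Th = I_B·R_Th + V_BE + (β+1)I_B·R_E, so I_B = (2.49 − 0.7) / (6.06 + 151×0.15) = 0.0624 mA.
I_C = β·I_B = 150×0.0624 = 9.35 mA, and I_E = (β+1)I_B = 9.42 mA.
V_CE = V_CC − I_C·R_C − I_E·R_E = 23 − 9.35×0.56 − 9.42×0.15 = 16.3 V.
V_CE = 16.3 V > 0.2 V confirms active-region operation.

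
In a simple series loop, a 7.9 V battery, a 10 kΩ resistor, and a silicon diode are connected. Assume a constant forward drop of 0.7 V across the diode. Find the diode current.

I ≈ 0.72 mA

KVL around the loop: 7.9 = V_D + I·R = 0.7 + I × 10 kΩ.
So I = (7.9 − 0.7) / 10 kΩ = 7.2 / 10 = 0.72 mA.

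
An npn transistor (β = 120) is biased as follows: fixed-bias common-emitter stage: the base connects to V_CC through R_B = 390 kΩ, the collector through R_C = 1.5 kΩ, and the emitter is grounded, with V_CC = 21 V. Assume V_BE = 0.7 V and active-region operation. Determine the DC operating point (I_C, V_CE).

Base loop: V_CC = I_B·R_B + V_BE, so I_B = (21 − 0.7)/390 kΩ = 0.0521 mA.
In the active region I_C = β·I_B = 120 × 0.0521 = 6.25 mA.
Collector loop: V_CE = V_CC − I_C·R_C = 21 − 6.25×1.5 = 11.6 V.
Since V_CE = 11.6 V > V_CE(sat) ≈ 0.2 V, the transistor is in the active region as assumed.

I_C ≈ 6.2 mA, V_CE ≈ 12 V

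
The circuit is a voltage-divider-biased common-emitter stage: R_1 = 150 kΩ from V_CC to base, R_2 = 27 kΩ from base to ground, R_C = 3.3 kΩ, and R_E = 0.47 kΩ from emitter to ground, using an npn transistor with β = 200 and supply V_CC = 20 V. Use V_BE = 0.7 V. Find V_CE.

V_CE ≈ 4.9 V

Thevenize the base divider: V_Th = V_CC·R_2/(R_1+R_2) = 20×27/177 = 3.05 V, R_Th = R_1‖R_2 = 22.9 kΩ.
Base-emitter loop: V_Th = I_B·R_Th + V_BE + (β+1)I_B·R_E, so I_B = (3.05 − 0.7) / (22.9 + 201×0.47) = 0.02 mA.
I_C = β·I_B = 200×0.02 = 4.01 mA, and I_E = (β+1)I_B = 4.03 mA.
V_CE = V_CC − I_C·R_C − I_E·R_E = 20 − 4.01×3.3 − 4.03×0.47 = 4.89 V.
V_CE = 4.89 V > 0.2 V confirms active-region operation.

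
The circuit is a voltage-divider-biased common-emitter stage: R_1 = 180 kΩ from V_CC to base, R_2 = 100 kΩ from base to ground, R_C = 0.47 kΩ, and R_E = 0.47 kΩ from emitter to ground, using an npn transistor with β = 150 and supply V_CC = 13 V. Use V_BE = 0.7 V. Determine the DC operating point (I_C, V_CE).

Thevenize the base divider: V_Th = V_CC·R_2/(R_1+R_2) = 13×100/280 = 4.64 V, R_Th = R_1‖R_2 = 64.3 kΩ.
Base-emitter loop: V_Th = I_B·R_Th + V_BE + (β+1)I_B·R_E, so I_B = (4.64 − 0.7) / (64.3 + 151×0.47) = 0.0292 mA.
I_C = β·I_B = 150×0.0292 = 4.37 mA, and I_E = (β+1)I_B = 4.4 mA.
V_CE = V_CC − I_C·R_C − I_E·R_E = 13 − 4.37×0.47 − 4.4×0.47 = 8.88 V.
V_CE = 8.88 V > 0.2 V confirms active-region operation.

I_C ≈ 4.4 mA, V_CE ≈ 8.9 V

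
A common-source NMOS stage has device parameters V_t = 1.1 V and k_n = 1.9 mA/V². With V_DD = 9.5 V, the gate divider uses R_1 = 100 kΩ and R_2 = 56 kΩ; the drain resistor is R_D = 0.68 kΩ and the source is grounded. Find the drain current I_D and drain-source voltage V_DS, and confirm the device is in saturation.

V_G = V_DD·R_2/(R_1+R_2) = 9.5×56/156 = 3.41 V. With the source grounded, V_GS = V_G = 3.41 V.
Assume saturation: I_D = (k_n/2)(V_GS − V_t)² = (1.9/2)×(3.41 − 1.1)² = 0.95×2.31² = 5.07 mA.
V_DS = V_DD − I_D·R_D = 9.5 − 5.07×0.68 = 6.05 V.
Saturation requires V_DS ≥ V_GS − V_t = 2.31 V; 6.05 ≥ 2.31 ✓.

I_D ≈ 5.1 mA, V_DS ≈ 6.1 V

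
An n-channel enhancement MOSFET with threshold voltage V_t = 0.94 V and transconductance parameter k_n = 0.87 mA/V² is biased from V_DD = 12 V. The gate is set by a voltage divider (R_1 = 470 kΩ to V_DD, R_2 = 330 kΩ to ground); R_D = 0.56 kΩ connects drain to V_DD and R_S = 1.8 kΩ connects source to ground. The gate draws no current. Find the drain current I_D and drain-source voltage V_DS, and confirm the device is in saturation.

V_G = V_DD·R_2/(R_1+R_2) = 12×330/800 = 4.95 V.
Assume saturation: I_D = (k_n/2)(V_GS − V_t)² with V_GS = V_G − I_D·R_S = 4.95 − 1.8·I_D.
Substituting gives 1.41·I_D² − 7.28·I_D + 6.99 = 0, with roots I_D = 1.28 or 3.89 mA.
The root I_D = 3.89 mA gives V_GS = -2.05 V ≤ V_t, so take I_D = 1.28 mA.
Then V_GS = 2.65 V and V_DS = V_DD − I_D(R_D+R_S) = 12 − 1.28×2.36 = 8.99 V.
Saturation requires V_DS ≥ V_GS − V_t = 1.71 V; 8.99 ≥ 1.71 ✓.

I_D ≈ 1.3 mA, V_DS ≈ 9 V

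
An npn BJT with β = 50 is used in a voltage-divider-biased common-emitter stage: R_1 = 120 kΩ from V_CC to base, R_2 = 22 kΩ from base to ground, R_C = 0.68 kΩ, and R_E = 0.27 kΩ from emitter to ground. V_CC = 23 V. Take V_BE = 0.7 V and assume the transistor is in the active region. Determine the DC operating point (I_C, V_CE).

I_C ≈ 4.4 mA, V_CE ≈ 19 V

Thevenize the base divider: V_Th = V_CC·R_2/(R_1+R_2) = 23×22/142 = 3.56 V, R_Th = R_1‖R_2 = 18.6 kΩ.
Base-emitter loop: V_Th = I_B·R_Th + V_BE + (β+1)I_B·R_E, so I_B = (3.56 − 0.7) / (18.6 + 51×0.27) = 0.0885 mA.
I_C = β·I_B = 50×0.0885 = 4.42 mA, and I_E = (β+1)I_B = 4.51 mA.
V_CE = V_CC − I_C·R_C − I_E·R_E = 23 − 4.42×0.68 − 4.51×0.27 = 18.8 V.
V_CE = 18.8 V > 0.2 V confirms active-region operation.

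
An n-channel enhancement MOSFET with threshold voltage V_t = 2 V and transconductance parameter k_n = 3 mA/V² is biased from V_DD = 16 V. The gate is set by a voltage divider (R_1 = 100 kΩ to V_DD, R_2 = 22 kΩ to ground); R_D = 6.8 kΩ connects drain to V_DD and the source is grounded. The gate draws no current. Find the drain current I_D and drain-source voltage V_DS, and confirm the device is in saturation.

I_D ≈ 1.2 mA, V_DS ≈ 8 V

V_G = V_DD·R_2/(R_1+R_2) = 16×22/122 = 2.89 V. With the source grounded, V_GS = V_G = 2.89 V.
Assume saturation: I_D = (k_n/2)(V_GS − V_t)² = (3/2)×(2.89 − 2)² = 1.5×0.885² = 1.18 mA.
V_DS = V_DD − I_D·R_D = 16 − 1.18×6.8 = 8.01 V.
Saturation requires V_DS ≥ V_GS − V_t = 0.885 V; 8.01 ≥ 0.885 ✓.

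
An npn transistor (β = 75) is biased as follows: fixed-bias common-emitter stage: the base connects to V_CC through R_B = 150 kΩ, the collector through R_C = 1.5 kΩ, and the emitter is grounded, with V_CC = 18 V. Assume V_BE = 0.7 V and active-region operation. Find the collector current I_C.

I_C ≈ 8.7 mA

Base loop: V_CC = I_B·R_B + V_BE, so I_B = (18 − 0.7)/150 kΩ = 0.115 mA.
In the active region I_C = β·I_B = 75 × 0.115 = 8.65 mA.
Collector loop: V_CE = V_CC − I_C·R_C = 18 − 8.65×1.5 = 5.02 V.
Since V_CE = 5.02 V > V_CE(sat) ≈ 0.2 V, the transistor is in the active region as assumed.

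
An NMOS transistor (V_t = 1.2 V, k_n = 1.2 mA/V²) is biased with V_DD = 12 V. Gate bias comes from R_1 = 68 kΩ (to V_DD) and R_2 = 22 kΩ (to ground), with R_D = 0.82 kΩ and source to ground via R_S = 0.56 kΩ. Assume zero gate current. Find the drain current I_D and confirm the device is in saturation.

I_D ≈ 0.9 mA

V_G = V_DD·R_2/(R_1+R_2) = 12×22/90 = 2.93 V.
Assume saturation: I_D = (k_n/2)(V_GS − V_t)² with V_GS = V_G − I_D·R_S = 2.93 − 0.56·I_D.
Substituting gives 0.188·I_D² − 2.16·I_D + 1.8 = 0, with roots I_D = 0.904 or 10.6 mA.
The root I_D = 10.6 mA gives V_GS = -3 V ≤ V_t, so take I_D = 0.904 mA.
Then V_GS = 2.43 V and V_DS = V_DD − I_D(R_D+R_S) = 12 − 0.904×1.38 = 10.8 V.
Saturation requires V_DS ≥ V_GS − V_t = 1.23 V; 10.8 ≥ 1.23 ✓.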